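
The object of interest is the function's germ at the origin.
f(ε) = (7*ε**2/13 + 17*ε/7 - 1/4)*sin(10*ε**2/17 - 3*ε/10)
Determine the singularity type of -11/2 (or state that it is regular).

The point is a regular point.

There is no denominator, hence no pole anywhere.
The factor sin(10*ε**2/17 - 3*ε/10) is entire.
So the germ continues analytically to -11/2.


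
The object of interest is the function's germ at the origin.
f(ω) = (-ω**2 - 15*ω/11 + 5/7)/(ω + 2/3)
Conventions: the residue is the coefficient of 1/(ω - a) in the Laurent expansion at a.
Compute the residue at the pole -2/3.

At the order-1 pole -2/3 set g(ω) = (ω - (-2/3))*f(ω) = -ω**2 - 15*ω/11 + 5/7.
Simple pole: residue = g(a) at a = -2/3, which is 817/693.

The residue is 817/693.


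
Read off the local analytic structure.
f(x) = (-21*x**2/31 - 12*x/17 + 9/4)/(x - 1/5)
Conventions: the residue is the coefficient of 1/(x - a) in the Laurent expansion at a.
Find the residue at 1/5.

The residue is 109707/52700.

At the order-1 pole 1/5 set g(x) = (x - (1/5))*f(x) = -21*x**2/31 - 12*x/17 + 9/4.
Simple pole: residue = g(a) at a = 1/5, which is 109707/52700.


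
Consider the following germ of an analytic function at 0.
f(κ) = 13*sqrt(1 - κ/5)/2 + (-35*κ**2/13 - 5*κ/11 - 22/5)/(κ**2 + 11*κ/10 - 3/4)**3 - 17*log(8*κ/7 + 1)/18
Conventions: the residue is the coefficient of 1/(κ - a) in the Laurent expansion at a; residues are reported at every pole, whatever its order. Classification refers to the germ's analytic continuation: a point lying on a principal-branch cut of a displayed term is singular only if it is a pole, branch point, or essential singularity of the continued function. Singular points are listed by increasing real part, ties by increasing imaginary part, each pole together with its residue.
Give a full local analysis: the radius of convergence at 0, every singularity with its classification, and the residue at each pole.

Radius of convergence at 0: -11/20 + (1/20)*sqrt(421).
At -11/20 - (1/20)*sqrt(421): a pole of order 3; residue (31355000/970039993)*sqrt(421).
At -7/8: a logarithmic branch point.
At -11/20 + (1/20)*sqrt(421): a pole of order 3; residue -(31355000/970039993)*sqrt(421).
At 5: an algebraic (square-root) branch point.

Denominator factor (κ**2 + 11*κ/10 - 3/4)^3: discriminant 421/100, real irrational roots -11/20 + (1/20)*sqrt(421) and -11/20 - (1/20)*sqrt(421); poles of order 3, moduli -11/20 + (1/20)*sqrt(421) and 11/20 + (1/20)*sqrt(421).
Branch term (13/2)*sqrt(1 - κ/(5)): its argument vanishes at κ = 5, a square-root branch point, modulus 5.
Branch term (-17/18)*log(1 - κ/(-7/8)): its argument vanishes at κ = -7/8, a logarithmic branch point, modulus 7/8.
The radius of convergence is the smallest modulus among the singular points: -11/20 + (1/20)*sqrt(421).
The branch terms are analytic at -11/20 - (1/20)*sqrt(421) and contribute nothing to the residue; only the rational part matters.
The factor κ**2 + 11*κ/10 - 3/4 splits as (κ - a)(κ - a') with a = -11/20 - (1/20)*sqrt(421), a' = -11/20 + (1/20)*sqrt(421). At the order-3 pole a set g(κ) = (κ - a)^3*(rational part) = [-35*κ**2/13 - 5*κ/11 - 22/5] / (κ - a')^3.
Order-3 pole: residue = g''(a)/2; g''(-11/20 - (1/20)*sqrt(421)) = (62710000/970039993)*sqrt(421), so the residue is (31355000/970039993)*sqrt(421).
The branch terms are analytic at -11/20 + (1/20)*sqrt(421) and contribute nothing to the residue; only the rational part matters.
The factor κ**2 + 11*κ/10 - 3/4 splits as (κ - a)(κ - a') with a = -11/20 + (1/20)*sqrt(421), a' = -11/20 - (1/20)*sqrt(421). At the order-3 pole a set g(κ) = (κ - a)^3*(rational part) = [-35*κ**2/13 - 5*κ/11 - 22/5] / (κ - a')^3.
Order-3 pole: residue = g''(a)/2; g''(-11/20 + (1/20)*sqrt(421)) = -(62710000/970039993)*sqrt(421), so the residue is -(31355000/970039993)*sqrt(421).
List the singular points by increasing real part (a conjugate pair: the negative imaginary part first).


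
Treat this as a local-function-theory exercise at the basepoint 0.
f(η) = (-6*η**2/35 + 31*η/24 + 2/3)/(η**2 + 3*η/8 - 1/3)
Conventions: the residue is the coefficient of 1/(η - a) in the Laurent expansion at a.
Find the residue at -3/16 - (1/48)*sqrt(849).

The factor η**2 + 3*η/8 - 1/3 splits as (η - a)(η - a') with a = -3/16 - (1/48)*sqrt(849), a' = -3/16 + (1/48)*sqrt(849). At the order-1 pole a set g(η) = (η - a)*f(η) = [-6*η**2/35 + 31*η/24 + 2/3] / (η - a').
Simple pole: residue = g(a) at a = -3/16 - (1/48)*sqrt(849), which is 1139/1680 - (955/95088)*sqrt(849).

The residue is 1139/1680 - (955/95088)*sqrt(849).


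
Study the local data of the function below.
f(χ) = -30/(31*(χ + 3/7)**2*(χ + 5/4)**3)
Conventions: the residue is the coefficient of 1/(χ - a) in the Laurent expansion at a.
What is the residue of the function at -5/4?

At the order-3 pole -5/4 set g(χ) = (χ - (-5/4))^3*f(χ) = -30/(31*(χ + 3/7)**2).
Order-3 pole: residue = g''(a)/2; g''(-5/4) = -110638080/8675071, so the residue is -55319040/8675071.

The residue is -55319040/8675071.


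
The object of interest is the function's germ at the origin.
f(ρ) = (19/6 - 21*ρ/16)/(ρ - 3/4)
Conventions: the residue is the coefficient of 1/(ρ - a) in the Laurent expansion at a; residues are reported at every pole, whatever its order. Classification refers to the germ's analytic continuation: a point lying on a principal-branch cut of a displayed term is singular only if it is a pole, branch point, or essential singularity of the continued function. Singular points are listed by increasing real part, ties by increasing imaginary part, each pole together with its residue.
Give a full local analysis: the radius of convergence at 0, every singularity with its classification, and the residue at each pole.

Denominator factor (ρ - 3/4): pole of order 1 at 3/4, modulus 3/4.
The radius of convergence is the smallest modulus among the singular points: 3/4.
At the order-1 pole 3/4 set g(ρ) = (ρ - (3/4))*f(ρ) = 19/6 - 21*ρ/16.
Simple pole: residue = g(a) at a = 3/4, which is 419/192.

Radius of convergence at 0: 3/4.
At 3/4: a pole of order 1; residue 419/192.


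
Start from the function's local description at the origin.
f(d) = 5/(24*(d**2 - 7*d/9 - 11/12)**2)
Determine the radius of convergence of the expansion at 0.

Denominator factor (d**2 - 7*d/9 - 11/12)^2: discriminant 346/81, real irrational roots 7/18 + (1/18)*sqrt(346) and 7/18 - (1/18)*sqrt(346); poles of order 2, moduli 7/18 + (1/18)*sqrt(346) and -7/18 + (1/18)*sqrt(346).
The radius of convergence is the smallest modulus among the singular points: -7/18 + (1/18)*sqrt(346).

The radius of convergence is -7/18 + (1/18)*sqrt(346).


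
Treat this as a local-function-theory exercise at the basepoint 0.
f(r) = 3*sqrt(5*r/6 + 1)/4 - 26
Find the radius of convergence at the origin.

Branch term (3/4)*sqrt(1 - r/(-6/5)): its argument vanishes at r = -6/5, a square-root branch point, modulus 6/5.
The radius of convergence is the smallest modulus among the singular points: 6/5.

The radius of convergence is 6/5.


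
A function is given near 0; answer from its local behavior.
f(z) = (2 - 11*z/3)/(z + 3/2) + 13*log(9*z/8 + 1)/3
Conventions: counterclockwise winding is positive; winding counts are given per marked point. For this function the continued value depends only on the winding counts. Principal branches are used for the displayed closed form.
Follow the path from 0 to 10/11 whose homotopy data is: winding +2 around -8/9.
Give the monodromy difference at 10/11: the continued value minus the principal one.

Continued minus principal equals (52/3)*pi*i.

The rational part is single-valued and drops out of the difference; each branch term changes only by its own monodromy.
(13/3)*log(1 - z/(-8/9)): each positive loop around -8/9 adds 2*pi*i to the log, so winding +2 contributes (13/3)*(2)*2*pi*i = (52/3)*pi*i.
Summing the contributions at z = 10/11 gives (52/3)*pi*i.


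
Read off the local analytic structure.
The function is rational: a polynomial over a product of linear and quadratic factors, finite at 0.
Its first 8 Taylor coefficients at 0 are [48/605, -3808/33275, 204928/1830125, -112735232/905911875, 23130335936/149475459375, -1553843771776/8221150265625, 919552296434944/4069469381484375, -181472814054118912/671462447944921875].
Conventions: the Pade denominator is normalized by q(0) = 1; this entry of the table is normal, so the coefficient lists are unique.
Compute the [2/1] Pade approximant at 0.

Taylor coefficients needed (read off): a_0 = 48/605, a_1 = -3808/33275, a_2 = 204928/1830125, a_3 = -112735232/905911875.
Write the denominator as Q(k) = 1 + q1*k. Requiring Q*f - P = O(k^4) with deg P <= 2 kills the coefficients of k^3..k^3 in Q*f:
  k^3: a_3 + q1*a_2 = 0, i.e. -112735232/905911875 + (204928/1830125)*q1 = 0.
Solving this linear system: q1 = 880744/792495.
The numerator is Q*f truncated at degree 2: P0 = a_0 = 48/605; P1 = a_1 + q1*a_0 = -839584/31963965; P2 = a_2 + q1*a_1 = -16042624/1054810845.

The Pade approximant has numerator coefficients [48/605, -839584/31963965, -16042624/1054810845]; denominator coefficients [1, 880744/792495].


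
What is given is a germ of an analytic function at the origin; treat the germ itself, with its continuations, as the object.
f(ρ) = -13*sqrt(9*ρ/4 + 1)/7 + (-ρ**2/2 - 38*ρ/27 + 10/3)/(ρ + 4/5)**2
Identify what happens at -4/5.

The denominator factor ρ + 4/5 vanishes at -4/5 and appears to the power 2; the numerator there equals 2794/675, nonzero, and no other factor vanishes.
The branch terms are analytic at this point.
Hence a pole whose order is the multiplicity, 2.

The point is a pole of order 2.


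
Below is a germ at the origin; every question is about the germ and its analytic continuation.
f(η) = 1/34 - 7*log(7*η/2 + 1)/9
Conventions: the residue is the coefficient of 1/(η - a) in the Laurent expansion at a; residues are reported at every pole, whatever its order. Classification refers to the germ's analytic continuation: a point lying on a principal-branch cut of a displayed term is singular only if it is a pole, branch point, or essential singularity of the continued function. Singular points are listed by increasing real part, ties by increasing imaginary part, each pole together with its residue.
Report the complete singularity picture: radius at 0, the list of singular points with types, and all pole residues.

Branch term (-7/9)*log(1 - η/(-2/7)): its argument vanishes at η = -2/7, a logarithmic branch point, modulus 2/7.
The radius of convergence is the smallest modulus among the singular points: 2/7.

Radius of convergence at 0: 2/7.
At -2/7: a logarithmic branch point.


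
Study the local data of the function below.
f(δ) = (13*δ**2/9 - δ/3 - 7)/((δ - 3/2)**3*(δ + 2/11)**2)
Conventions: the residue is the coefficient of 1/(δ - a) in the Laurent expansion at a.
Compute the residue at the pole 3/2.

At the order-3 pole 3/2 set g(δ) = (δ - (3/2))^3*f(δ) = (13*δ**2/9 - δ/3 - 7)/(δ + 2/11)**2.
Order-3 pole: residue = g''(a)/2; g''(3/2) = -93266800/16867449, so the residue is -46633400/16867449.

The residue is -46633400/16867449.


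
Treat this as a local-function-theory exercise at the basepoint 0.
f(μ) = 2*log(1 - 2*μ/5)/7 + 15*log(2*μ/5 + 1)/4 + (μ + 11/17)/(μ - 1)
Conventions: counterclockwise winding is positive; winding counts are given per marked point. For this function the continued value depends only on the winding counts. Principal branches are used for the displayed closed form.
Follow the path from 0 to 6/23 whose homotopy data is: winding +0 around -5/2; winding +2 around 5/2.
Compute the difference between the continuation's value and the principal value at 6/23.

Continued minus principal equals (8/7)*pi*i.

The rational part is single-valued and drops out of the difference; each branch term changes only by its own monodromy.
(2/7)*log(1 - μ/(5/2)): each positive loop around 5/2 adds 2*pi*i to the log, so winding +2 contributes (2/7)*(2)*2*pi*i = (8/7)*pi*i.
(15/4)*log(1 - μ/(-5/2)): winding 0 around -5/2, so this term returns to its principal value, contribution 0.
Summing the contributions at μ = 6/23 gives (8/7)*pi*i.


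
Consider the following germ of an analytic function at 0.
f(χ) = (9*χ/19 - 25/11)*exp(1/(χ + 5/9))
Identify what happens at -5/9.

The point is an essential singularity.

The exponent 1/(χ - (-5/9)) has a pole at -5/9, so exp(1/(χ - (-5/9))) takes every nonzero value near it: an essential singularity (not a pole of any order).


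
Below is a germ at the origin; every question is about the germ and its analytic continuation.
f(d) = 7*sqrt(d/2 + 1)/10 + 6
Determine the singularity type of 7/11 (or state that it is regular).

The point is a regular point.

There is no denominator, hence no pole anywhere.
Branch term sqrt(1 - d/(-2)): argument at 7/11 is 29/22, nonzero, so 7/11 is not its branch point (a point on a principal cut is still regular for the continued germ).
So the germ continues analytically to 7/11.


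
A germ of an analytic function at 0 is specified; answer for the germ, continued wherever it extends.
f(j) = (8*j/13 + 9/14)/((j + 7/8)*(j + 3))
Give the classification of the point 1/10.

Denominator factors: j + 7/8 = 39/40 at j = 1/10; j + 3 = 31/10 at j = 1/10 — none vanishes.
So the germ continues analytically to 1/10.

The point is a regular point.


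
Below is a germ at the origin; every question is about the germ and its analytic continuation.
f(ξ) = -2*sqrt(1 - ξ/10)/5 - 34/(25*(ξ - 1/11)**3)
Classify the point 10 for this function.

The point is an algebraic (square-root) branch point.

The term (-2/5)*sqrt(1 - ξ/(10)) has argument 1 - 10/(10) = 0 at 10: a square-root (algebraic, two-sheeted) branch point; the remaining terms are analytic or single-valued there.


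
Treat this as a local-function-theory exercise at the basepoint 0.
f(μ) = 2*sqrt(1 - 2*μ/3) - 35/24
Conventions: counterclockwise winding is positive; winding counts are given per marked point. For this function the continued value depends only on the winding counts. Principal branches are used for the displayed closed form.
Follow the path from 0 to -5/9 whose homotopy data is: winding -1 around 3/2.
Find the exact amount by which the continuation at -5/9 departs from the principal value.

Continued minus principal equals -(4/9)*sqrt(111).

The rational part is single-valued and drops out of the difference; each branch term changes only by its own monodromy.
(2)*sqrt(1 - μ/(3/2)): winding -1 is odd, the square root flips sign, contributing -2*(2)*sqrt(1 - (-5/9)/(3/2)) = -2*(2)*sqrt(37/27) = -(4/9)*sqrt(111).
Summing the contributions at μ = -5/9 gives -(4/9)*sqrt(111).


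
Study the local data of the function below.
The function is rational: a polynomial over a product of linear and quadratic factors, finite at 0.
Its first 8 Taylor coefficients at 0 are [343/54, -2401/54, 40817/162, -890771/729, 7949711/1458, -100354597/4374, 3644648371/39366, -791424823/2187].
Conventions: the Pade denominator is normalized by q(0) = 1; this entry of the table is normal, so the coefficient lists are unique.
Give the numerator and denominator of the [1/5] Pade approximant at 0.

Taylor coefficients needed (read off): a_0 = 343/54, a_1 = -2401/54, a_2 = 40817/162, a_3 = -890771/729, a_4 = 7949711/1458, a_5 = -100354597/4374, a_6 = 3644648371/39366.
Write the denominator as Q(r) = 1 + q1*r + q2*r^2 + q3*r^3 + q4*r^4 + q5*r^5. Requiring Q*f - P = O(r^7) with deg P <= 1 kills the coefficients of r^2..r^6 in Q*f:
  r^2: a_2 + q1*a_1 + q2*a_0 = 0, i.e. 40817/162 + (-2401/54)*q1 + (343/54)*q2 = 0.
  r^3: a_3 + q1*a_2 + q2*a_1 + q3*a_0 = 0, i.e. -890771/729 + (40817/162)*q1 + (-2401/54)*q2 + (343/54)*q3 = 0.
  r^4: a_4 + q1*a_3 + q2*a_2 + q3*a_1 + q4*a_0 = 0, i.e. 7949711/1458 + (-890771/729)*q1 + (40817/162)*q2 + (-2401/54)*q3 + (343/54)*q4 = 0.
  r^5: a_5 + q1*a_4 + q2*a_3 + q3*a_2 + q4*a_1 + q5*a_0 = 0, i.e. -100354597/4374 + (7949711/1458)*q1 + (-890771/729)*q2 + (40817/162)*q3 + (-2401/54)*q4 + (343/54)*q5 = 0.
  r^6: a_6 + q1*a_5 + q2*a_4 + q3*a_3 + q4*a_2 + q5*a_1 = 0, i.e. 3644648371/39366 + (-100354597/4374)*q1 + (7949711/1458)*q2 + (-890771/729)*q3 + (40817/162)*q4 + (-2401/54)*q5 = 0.
Solving this linear system: q1 = 22/3, q2 = 35/3, q3 = -455/27, q4 = -2303/81, q5 = 833/27.
The numerator is Q*f truncated at degree 1: P0 = a_0 = 343/54; P1 = a_1 + q1*a_0 = 343/162.

The Pade approximant has numerator coefficients [343/54, 343/162]; denominator coefficients [1, 22/3, 35/3, -455/27, -2303/81, 833/27].


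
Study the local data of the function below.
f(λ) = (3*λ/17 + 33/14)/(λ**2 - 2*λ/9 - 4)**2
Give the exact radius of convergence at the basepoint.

The radius of convergence is -1/9 + (5/9)*sqrt(13).

Denominator factor (λ**2 - 2*λ/9 - 4)^2: discriminant 1300/81, real irrational roots 1/9 + (5/9)*sqrt(13) and 1/9 - (5/9)*sqrt(13); poles of order 2, moduli 1/9 + (5/9)*sqrt(13) and -1/9 + (5/9)*sqrt(13).
The radius of convergence is the smallest modulus among the singular points: -1/9 + (5/9)*sqrt(13).


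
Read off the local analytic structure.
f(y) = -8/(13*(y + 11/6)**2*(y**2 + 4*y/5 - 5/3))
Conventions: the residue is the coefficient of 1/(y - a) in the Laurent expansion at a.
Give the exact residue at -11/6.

The residue is -743040/21853.

At the order-2 pole -11/6 set g(y) = (y - (-11/6))^2*f(y) = -8/(13*(y**2 + 4*y/5 - 5/3)).
Order-2 pole: residue = g'(a); g'(-11/6) = -743040/21853, so the residue is -743040/21853.


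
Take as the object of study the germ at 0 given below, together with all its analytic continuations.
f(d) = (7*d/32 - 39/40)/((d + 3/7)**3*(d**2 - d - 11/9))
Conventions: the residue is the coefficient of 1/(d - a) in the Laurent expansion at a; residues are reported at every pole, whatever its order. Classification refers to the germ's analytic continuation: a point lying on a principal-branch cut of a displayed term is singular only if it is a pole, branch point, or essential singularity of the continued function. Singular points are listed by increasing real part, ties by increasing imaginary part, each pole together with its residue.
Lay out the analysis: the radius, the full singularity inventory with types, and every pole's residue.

Denominator factor (d**2 - d - 11/9): discriminant 53/9, real irrational roots 1/2 + (1/6)*sqrt(53) and 1/2 - (1/6)*sqrt(53); poles of order 1, moduli 1/2 + (1/6)*sqrt(53) and -1/2 + (1/6)*sqrt(53).
Denominator factor (d + 3/7)^3: pole of order 3 at -3/7, modulus 3/7.
The radius of convergence is the smallest modulus among the singular points: 3/7.
The factor d**2 - d - 11/9 splits as (d - a)(d - a') with a = 1/2 - (1/6)*sqrt(53), a' = 1/2 + (1/6)*sqrt(53). At the order-1 pole a set g(d) = (d - a)*f(d) = [(7*d/32 - 39/40)/(d + 3/7)**3] / (d - a').
Simple pole: residue = g(a) at a = 1/2 - (1/6)*sqrt(53), which is -12585837915/1245766976 - (456990073911/330128248640)*sqrt(53).
At the order-3 pole -3/7 set g(d) = (d - (-3/7))^3*f(d) = (7*d/32 - 39/40)/(d**2 - d - 11/9).
Order-3 pole: residue = g''(a)/2; g''(-3/7) = 12585837915/311441744, so the residue is 12585837915/622883488.
The factor d**2 - d - 11/9 splits as (d - a)(d - a') with a = 1/2 + (1/6)*sqrt(53), a' = 1/2 - (1/6)*sqrt(53). At the order-1 pole a set g(d) = (d - a)*f(d) = [(7*d/32 - 39/40)/(d + 3/7)**3] / (d - a').
Simple pole: residue = g(a) at a = 1/2 + (1/6)*sqrt(53), which is -12585837915/1245766976 + (456990073911/330128248640)*sqrt(53).
List the singular points by increasing real part (a conjugate pair: the negative imaginary part first).

Radius of convergence at 0: 3/7.
At 1/2 - (1/6)*sqrt(53): a pole of order 1; residue -12585837915/1245766976 - (456990073911/330128248640)*sqrt(53).
At -3/7: a pole of order 3; residue 12585837915/622883488.
At 1/2 + (1/6)*sqrt(53): a pole of order 1; residue -12585837915/1245766976 + (456990073911/330128248640)*sqrt(53).


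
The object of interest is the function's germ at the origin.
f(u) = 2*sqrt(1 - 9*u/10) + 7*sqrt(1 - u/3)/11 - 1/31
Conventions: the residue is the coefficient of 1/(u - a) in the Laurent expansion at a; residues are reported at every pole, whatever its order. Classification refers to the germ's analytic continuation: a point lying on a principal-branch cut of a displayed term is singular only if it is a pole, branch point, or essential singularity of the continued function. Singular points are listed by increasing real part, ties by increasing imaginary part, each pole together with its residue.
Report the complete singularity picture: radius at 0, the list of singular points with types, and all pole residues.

Radius of convergence at 0: 10/9.
At 10/9: an algebraic (square-root) branch point.
At 3: an algebraic (square-root) branch point.

Branch term (2)*sqrt(1 - u/(10/9)): its argument vanishes at u = 10/9, a square-root branch point, modulus 10/9.
Branch term (7/11)*sqrt(1 - u/(3)): its argument vanishes at u = 3, a square-root branch point, modulus 3.
The radius of convergence is the smallest modulus among the singular points: 10/9.
List the singular points by increasing real part (a conjugate pair: the negative imaginary part first).


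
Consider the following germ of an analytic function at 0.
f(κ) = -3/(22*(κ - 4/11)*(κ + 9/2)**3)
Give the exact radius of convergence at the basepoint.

Denominator factor (κ - 4/11): pole of order 1 at 4/11, modulus 4/11.
Denominator factor (κ + 9/2)^3: pole of order 3 at -9/2, modulus 9/2.
The radius of convergence is the smallest modulus among the singular points: 4/11.

The radius of convergence is 4/11.


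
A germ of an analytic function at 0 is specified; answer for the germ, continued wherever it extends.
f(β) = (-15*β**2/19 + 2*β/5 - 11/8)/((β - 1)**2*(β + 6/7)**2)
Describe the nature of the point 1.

The denominator factor β - 1 vanishes at 1 and appears to the power 2; the numerator there equals -1341/760, nonzero, and no other factor vanishes.
Hence a pole whose order is the multiplicity, 2.

The point is a pole of order 2.


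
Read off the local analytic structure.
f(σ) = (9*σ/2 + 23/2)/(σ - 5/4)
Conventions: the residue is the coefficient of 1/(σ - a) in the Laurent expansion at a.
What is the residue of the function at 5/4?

The residue is 137/8.

At the order-1 pole 5/4 set g(σ) = (σ - (5/4))*f(σ) = 9*σ/2 + 23/2.
Simple pole: residue = g(a) at a = 5/4, which is 137/8.


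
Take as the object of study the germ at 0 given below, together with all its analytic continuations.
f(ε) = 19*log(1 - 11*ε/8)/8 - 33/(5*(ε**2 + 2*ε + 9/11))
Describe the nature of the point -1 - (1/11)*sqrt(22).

The point is a pole of order 1.

The denominator factor ε**2 + 2*ε + 9/11 vanishes at -1 - (1/11)*sqrt(22) and appears to the power 1; the numerator there equals -33/5, nonzero, and no other factor vanishes.
The branch terms are analytic at this point.
Hence a pole whose order is the multiplicity, 1.


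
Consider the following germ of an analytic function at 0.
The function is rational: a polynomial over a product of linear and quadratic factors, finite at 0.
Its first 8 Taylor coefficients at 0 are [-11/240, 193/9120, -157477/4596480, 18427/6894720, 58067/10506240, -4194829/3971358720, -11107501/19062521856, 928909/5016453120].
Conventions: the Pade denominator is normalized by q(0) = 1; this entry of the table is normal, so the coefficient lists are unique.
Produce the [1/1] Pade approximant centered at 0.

Taylor coefficients needed (read off): a_0 = -11/240, a_1 = 193/9120, a_2 = -157477/4596480.
Write the denominator as Q(σ) = 1 + q1*σ. Requiring Q*f - P = O(σ^3) with deg P <= 1 kills the coefficients of σ^2..σ^2 in Q*f:
  σ^2: a_2 + q1*a_1 = 0, i.e. -157477/4596480 + (193/9120)*q1 = 0.
Solving this linear system: q1 = 157477/97272.
The numerator is Q*f truncated at degree 1: P0 = a_0 = -11/240; P1 = a_1 + q1*a_0 = -4705189/88712064.

The Pade approximant has numerator coefficients [-11/240, -4705189/88712064]; denominator coefficients [1, 157477/97272].


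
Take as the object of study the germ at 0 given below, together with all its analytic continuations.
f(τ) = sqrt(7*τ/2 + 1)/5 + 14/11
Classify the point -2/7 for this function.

The term (1/5)*sqrt(1 - τ/(-2/7)) has argument 1 - -2/7/(-2/7) = 0 at -2/7: a square-root (algebraic, two-sheeted) branch point; the remaining terms are analytic or single-valued there.

The point is an algebraic (square-root) branch point.


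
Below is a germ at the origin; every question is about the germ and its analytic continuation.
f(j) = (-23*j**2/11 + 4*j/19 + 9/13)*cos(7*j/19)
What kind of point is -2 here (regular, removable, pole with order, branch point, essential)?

There is no denominator, hence no pole anywhere.
The factor cos(7*j/19) is entire.
So the germ continues analytically to -2.

The point is a regular point.


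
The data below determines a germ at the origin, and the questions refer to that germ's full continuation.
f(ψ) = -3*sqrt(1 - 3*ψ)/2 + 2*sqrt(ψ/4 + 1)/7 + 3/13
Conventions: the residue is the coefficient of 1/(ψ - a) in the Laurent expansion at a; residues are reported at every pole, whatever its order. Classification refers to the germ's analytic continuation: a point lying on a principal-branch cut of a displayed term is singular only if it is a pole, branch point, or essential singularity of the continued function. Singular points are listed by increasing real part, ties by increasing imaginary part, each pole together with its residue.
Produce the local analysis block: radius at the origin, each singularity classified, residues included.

Radius of convergence at 0: 1/3.
At -4: an algebraic (square-root) branch point.
At 1/3: an algebraic (square-root) branch point.

Branch term (-3/2)*sqrt(1 - ψ/(1/3)): its argument vanishes at ψ = 1/3, a square-root branch point, modulus 1/3.
Branch term (2/7)*sqrt(1 - ψ/(-4)): its argument vanishes at ψ = -4, a square-root branch point, modulus 4.
The radius of convergence is the smallest modulus among the singular points: 1/3.
List the singular points by increasing real part (a conjugate pair: the negative imaginary part first).


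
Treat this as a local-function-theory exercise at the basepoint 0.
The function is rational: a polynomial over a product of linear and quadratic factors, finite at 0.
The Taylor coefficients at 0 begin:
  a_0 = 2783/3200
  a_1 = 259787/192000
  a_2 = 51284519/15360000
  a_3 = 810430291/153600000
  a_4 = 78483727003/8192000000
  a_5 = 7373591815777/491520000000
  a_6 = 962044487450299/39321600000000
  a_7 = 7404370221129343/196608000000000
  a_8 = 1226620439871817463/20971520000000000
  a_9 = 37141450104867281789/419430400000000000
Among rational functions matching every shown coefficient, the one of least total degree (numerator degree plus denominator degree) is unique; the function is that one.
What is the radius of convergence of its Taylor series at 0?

The radius of convergence is 8/11.

No rational of total degree below 8 reproduces all 10 coefficients; solving the [2/6] Pade equations on them gives f(j) = (-j**2/4 + j/15 + 23/2)/((j - 8/11)**2*(j**2 - 3*j - 5)**2), whose expansion matches every shown term.
Denominator factor (j - 8/11)^2: pole of order 2 at 8/11, modulus 8/11.
Denominator factor (j**2 - 3*j - 5)^2: discriminant 29, real irrational roots 3/2 + (1/2)*sqrt(29) and 3/2 - (1/2)*sqrt(29); poles of order 2, moduli 3/2 + (1/2)*sqrt(29) and -3/2 + (1/2)*sqrt(29).
The radius of convergence is the smallest modulus among the singular points: 8/11.


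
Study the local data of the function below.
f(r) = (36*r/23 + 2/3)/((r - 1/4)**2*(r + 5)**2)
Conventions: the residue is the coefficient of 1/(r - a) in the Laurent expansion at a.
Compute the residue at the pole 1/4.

The residue is 26944/639009.

At the order-2 pole 1/4 set g(r) = (r - (1/4))^2*f(r) = (36*r/23 + 2/3)/(r + 5)**2.
Order-2 pole: residue = g'(a); g'(1/4) = 26944/639009, so the residue is 26944/639009.


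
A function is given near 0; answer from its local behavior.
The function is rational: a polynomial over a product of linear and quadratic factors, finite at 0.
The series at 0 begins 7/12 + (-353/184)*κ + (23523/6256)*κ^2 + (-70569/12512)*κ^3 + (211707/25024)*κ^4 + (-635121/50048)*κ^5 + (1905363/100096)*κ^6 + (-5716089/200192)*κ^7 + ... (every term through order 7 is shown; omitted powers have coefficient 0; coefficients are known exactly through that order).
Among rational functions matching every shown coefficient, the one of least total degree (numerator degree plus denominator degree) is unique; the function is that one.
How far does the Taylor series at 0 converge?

The radius of convergence is 2/3.

No rational of total degree below 3 reproduces all 8 coefficients; solving the [2/1] Pade equations on them gives f(κ) = (10*κ**2/17 - 16*κ/23 + 7/18)/(κ + 2/3), whose expansion matches every shown term.
Denominator factor (κ + 2/3): pole of order 1 at -2/3, modulus 2/3.
The radius of convergence is the smallest modulus among the singular points: 2/3.


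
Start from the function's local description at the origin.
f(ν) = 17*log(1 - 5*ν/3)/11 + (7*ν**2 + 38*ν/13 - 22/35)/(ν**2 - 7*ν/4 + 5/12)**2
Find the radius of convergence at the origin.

Denominator factor (ν**2 - 7*ν/4 + 5/12)^2: discriminant 67/48, real irrational roots 7/8 + (1/24)*sqrt(201) and 7/8 - (1/24)*sqrt(201); poles of order 2, moduli 7/8 + (1/24)*sqrt(201) and 7/8 - (1/24)*sqrt(201).
Branch term (17/11)*log(1 - ν/(3/5)): its argument vanishes at ν = 3/5, a logarithmic branch point, modulus 3/5.
The radius of convergence is the smallest modulus among the singular points: 7/8 - (1/24)*sqrt(201).

The radius of convergence is 7/8 - (1/24)*sqrt(201).


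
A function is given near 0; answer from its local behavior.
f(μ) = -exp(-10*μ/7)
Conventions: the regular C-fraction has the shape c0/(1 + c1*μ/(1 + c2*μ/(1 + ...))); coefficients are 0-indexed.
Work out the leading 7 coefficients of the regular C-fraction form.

The regular C-fraction coefficients are [-1, 10/7, -5/7, 5/21, -5/21, 1/7, -1/7].

Taylor coefficients (expand at 0): a_0 = -1, a_1 = 10/7, a_2 = -50/49, a_3 = 500/1029, a_4 = -1250/7203, a_5 = 2500/50421, a_6 = -12500/1058841.
c0 = a_0 = -1. Peel one level at a time: if S = 1 + c*μ/S' with S'(0) = 1, then c is the μ-coefficient of S and S' = c*μ/(S - 1).
S_1 = c0/f = 1 + (10/7)*μ + (50/49)*μ^2 + ...; c1 = 10/7.
S_2 = c1*μ/(S_1 - 1) = 1 + (-5/7)*μ + (25/147)*μ^2 + ...; c2 = -5/7.
S_3 = c2*μ/(S_2 - 1) = 1 + (5/21)*μ + (25/441)*μ^2 + ...; c3 = 5/21.
S_4 = c3*μ/(S_3 - 1) = 1 + (-5/21)*μ + (5/147)*μ^2 + ...; c4 = -5/21.
S_5 = c4*μ/(S_4 - 1) = 1 + (1/7)*μ + (1/49)*μ^2 + ...; c5 = 1/7.
S_6 = c5*μ/(S_5 - 1) = 1 + (-1/7)*μ + ...; c6 = -1/7.


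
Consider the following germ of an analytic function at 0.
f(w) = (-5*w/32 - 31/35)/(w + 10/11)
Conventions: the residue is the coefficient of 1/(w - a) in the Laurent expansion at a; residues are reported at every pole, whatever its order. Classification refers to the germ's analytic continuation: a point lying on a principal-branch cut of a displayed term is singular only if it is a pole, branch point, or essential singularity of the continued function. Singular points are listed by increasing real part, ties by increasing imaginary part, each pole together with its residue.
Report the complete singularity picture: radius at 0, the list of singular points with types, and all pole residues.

Radius of convergence at 0: 10/11.
At -10/11: a pole of order 1; residue -4581/6160.

Denominator factor (w + 10/11): pole of order 1 at -10/11, modulus 10/11.
The radius of convergence is the smallest modulus among the singular points: 10/11.
At the order-1 pole -10/11 set g(w) = (w - (-10/11))*f(w) = -5*w/32 - 31/35.
Simple pole: residue = g(a) at a = -10/11, which is -4581/6160.


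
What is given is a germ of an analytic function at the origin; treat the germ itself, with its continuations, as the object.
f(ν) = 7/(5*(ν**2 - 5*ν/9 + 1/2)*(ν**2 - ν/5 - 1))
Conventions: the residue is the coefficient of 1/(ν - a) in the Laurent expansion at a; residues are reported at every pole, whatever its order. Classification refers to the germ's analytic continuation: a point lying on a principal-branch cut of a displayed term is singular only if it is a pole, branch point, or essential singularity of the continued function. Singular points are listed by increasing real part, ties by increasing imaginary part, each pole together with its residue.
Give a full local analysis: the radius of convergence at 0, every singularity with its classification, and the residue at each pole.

Denominator factor (ν**2 - ν/5 - 1): discriminant 101/25, real irrational roots 1/10 + (1/10)*sqrt(101) and 1/10 - (1/10)*sqrt(101); poles of order 1, moduli 1/10 + (1/10)*sqrt(101) and -1/10 + (1/10)*sqrt(101).
Denominator factor (ν**2 - 5*ν/9 + 1/2): discriminant -137/81, complex-conjugate roots (5/18) + ((1/18)*sqrt(137))*i and (5/18) - ((1/18)*sqrt(137))*i; poles of order 1, moduli (1/2)*sqrt(2) and (1/2)*sqrt(2).
The radius of convergence is the smallest modulus among the singular points: (1/2)*sqrt(2).
The factor ν**2 - ν/5 - 1 splits as (ν - a)(ν - a') with a = 1/10 - (1/10)*sqrt(101), a' = 1/10 + (1/10)*sqrt(101). At the order-1 pole a set g(ν) = (ν - a)*f(ν) = [7/(5*(ν**2 - 5*ν/9 + 1/2))] / (ν - a').
Simple pole: residue = g(a) at a = 1/10 - (1/10)*sqrt(101), which is 2016/16337 - (83034/1650037)*sqrt(101).
The factor ν**2 - 5*ν/9 + 1/2 splits as (ν - a)(ν - a') with a = (5/18) - ((1/18)*sqrt(137))*i, a' = (5/18) + ((1/18)*sqrt(137))*i. At the order-1 pole a set g(ν) = (ν - a)*f(ν) = [7/(5*(ν**2 - ν/5 - 1))] / (ν - a').
Simple pole: residue = g(a) at a = (5/18) - ((1/18)*sqrt(137))*i, which is (-2016/16337) - ((143010/2238169)*sqrt(137))*i.
The factor ν**2 - 5*ν/9 + 1/2 splits as (ν - a)(ν - a') with a = (5/18) + ((1/18)*sqrt(137))*i, a' = (5/18) - ((1/18)*sqrt(137))*i. At the order-1 pole a set g(ν) = (ν - a)*f(ν) = [7/(5*(ν**2 - ν/5 - 1))] / (ν - a').
Simple pole: residue = g(a) at a = (5/18) + ((1/18)*sqrt(137))*i, which is (-2016/16337) + ((143010/2238169)*sqrt(137))*i.
The factor ν**2 - ν/5 - 1 splits as (ν - a)(ν - a') with a = 1/10 + (1/10)*sqrt(101), a' = 1/10 - (1/10)*sqrt(101). At the order-1 pole a set g(ν) = (ν - a)*f(ν) = [7/(5*(ν**2 - 5*ν/9 + 1/2))] / (ν - a').
Simple pole: residue = g(a) at a = 1/10 + (1/10)*sqrt(101), which is 2016/16337 + (83034/1650037)*sqrt(101).
List the singular points by increasing real part (a conjugate pair: the negative imaginary part first).

Radius of convergence at 0: (1/2)*sqrt(2).
At 1/10 - (1/10)*sqrt(101): a pole of order 1; residue 2016/16337 - (83034/1650037)*sqrt(101).
At (5/18) - ((1/18)*sqrt(137))*i: a pole of order 1; residue (-2016/16337) - ((143010/2238169)*sqrt(137))*i.
At (5/18) + ((1/18)*sqrt(137))*i: a pole of order 1; residue (-2016/16337) + ((143010/2238169)*sqrt(137))*i.
At 1/10 + (1/10)*sqrt(101): a pole of order 1; residue 2016/16337 + (83034/1650037)*sqrt(101).


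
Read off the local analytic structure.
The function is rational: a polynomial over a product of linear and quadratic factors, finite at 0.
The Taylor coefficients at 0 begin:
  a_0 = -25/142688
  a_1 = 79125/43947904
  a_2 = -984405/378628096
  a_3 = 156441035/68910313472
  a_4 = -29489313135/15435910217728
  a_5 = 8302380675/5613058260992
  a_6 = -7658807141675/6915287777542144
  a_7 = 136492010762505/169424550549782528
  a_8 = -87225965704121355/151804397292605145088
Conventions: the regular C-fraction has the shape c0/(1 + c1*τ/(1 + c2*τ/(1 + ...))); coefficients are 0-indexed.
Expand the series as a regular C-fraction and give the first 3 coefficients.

Taylor coefficients (read off): a_0 = -25/142688, a_1 = 79125/43947904, a_2 = -984405/378628096.
c0 = a_0 = -25/142688. Peel one level at a time: if S = 1 + c*τ/S' with S'(0) = 1, then c is the τ-coefficient of S and S' = c*τ/(S - 1).
S_1 = c0/f = 1 + (3165/308)*τ + (172190517/1897280)*τ^2 + ...; c1 = 3165/308.
S_2 = c1*τ/(S_1 - 1) = 1 + (-57396839/6498800)*τ + ...; c2 = -57396839/6498800.

The regular C-fraction coefficients are [-25/142688, 3165/308, -57396839/6498800].


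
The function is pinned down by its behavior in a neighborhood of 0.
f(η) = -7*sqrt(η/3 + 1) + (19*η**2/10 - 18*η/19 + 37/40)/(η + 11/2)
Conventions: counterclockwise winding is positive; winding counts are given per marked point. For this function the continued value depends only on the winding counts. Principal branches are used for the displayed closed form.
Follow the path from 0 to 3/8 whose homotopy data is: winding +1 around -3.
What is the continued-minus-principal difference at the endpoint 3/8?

The rational part is single-valued and drops out of the difference; each branch term changes only by its own monodromy.
(-7)*sqrt(1 - η/(-3)): winding +1 is odd, the square root flips sign, contributing -2*(-7)*sqrt(1 - (3/8)/(-3)) = -2*(-7)*sqrt(9/8) = (21/2)*sqrt(2).
Summing the contributions at η = 3/8 gives (21/2)*sqrt(2).

Continued minus principal equals (21/2)*sqrt(2).


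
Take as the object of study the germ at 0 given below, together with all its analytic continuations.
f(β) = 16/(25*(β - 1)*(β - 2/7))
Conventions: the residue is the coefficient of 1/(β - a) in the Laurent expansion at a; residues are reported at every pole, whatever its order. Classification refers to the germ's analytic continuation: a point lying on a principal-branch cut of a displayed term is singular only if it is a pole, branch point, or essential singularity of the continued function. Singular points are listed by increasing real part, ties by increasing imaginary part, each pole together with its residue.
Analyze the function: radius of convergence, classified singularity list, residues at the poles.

Radius of convergence at 0: 2/7.
At 2/7: a pole of order 1; residue -112/125.
At 1: a pole of order 1; residue 112/125.

Denominator factor (β - 2/7): pole of order 1 at 2/7, modulus 2/7.
Denominator factor (β - 1): pole of order 1 at 1, modulus 1.
The radius of convergence is the smallest modulus among the singular points: 2/7.
At the order-1 pole 2/7 set g(β) = (β - (2/7))*f(β) = 16/(25*(β - 1)).
Simple pole: residue = g(a) at a = 2/7, which is -112/125.
At the order-1 pole 1 set g(β) = (β - (1))*f(β) = 16/(25*(β - 2/7)).
Simple pole: residue = g(a) at a = 1, which is 112/125.
List the singular points by increasing real part (a conjugate pair: the negative imaginary part first).


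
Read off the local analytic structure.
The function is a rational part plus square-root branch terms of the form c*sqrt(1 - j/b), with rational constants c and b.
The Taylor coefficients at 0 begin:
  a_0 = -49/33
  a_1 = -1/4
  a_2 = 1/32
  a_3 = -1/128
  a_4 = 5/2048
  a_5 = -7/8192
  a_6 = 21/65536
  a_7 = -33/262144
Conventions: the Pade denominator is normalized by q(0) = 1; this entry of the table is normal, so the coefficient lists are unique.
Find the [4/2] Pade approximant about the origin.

The Pade approximant has numerator coefficients [-49/33, -221/198, -353/1584, -1/128, 1/6144]; denominator coefficients [1, 7/12, 7/96].

Taylor coefficients needed (read off): a_0 = -49/33, a_1 = -1/4, a_2 = 1/32, a_3 = -1/128, a_4 = 5/2048, a_5 = -7/8192, a_6 = 21/65536.
Write the denominator as Q(j) = 1 + q1*j + q2*j^2. Requiring Q*f - P = O(j^7) with deg P <= 4 kills the coefficients of j^5..j^6 in Q*f:
  j^5: a_5 + q1*a_4 + q2*a_3 = 0, i.e. -7/8192 + (5/2048)*q1 + (-1/128)*q2 = 0.
  j^6: a_6 + q1*a_5 + q2*a_4 = 0, i.e. 21/65536 + (-7/8192)*q1 + (5/2048)*q2 = 0.
Solving this linear system: q1 = 7/12, q2 = 7/96.
The numerator is Q*f truncated at degree 4: P0 = a_0 = -49/33; P1 = a_1 + q1*a_0 = -221/198; P2 = a_2 + q1*a_1 + q2*a_0 = -353/1584; P3 = a_3 + q1*a_2 + q2*a_1 = -1/128; P4 = a_4 + q1*a_3 + q2*a_2 = 1/6144.


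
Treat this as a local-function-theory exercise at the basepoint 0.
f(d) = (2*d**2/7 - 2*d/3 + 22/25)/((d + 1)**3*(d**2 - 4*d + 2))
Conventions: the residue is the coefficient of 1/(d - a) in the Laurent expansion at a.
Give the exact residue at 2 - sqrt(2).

The factor d**2 - 4*d + 2 splits as (d - a)(d - a') with a = 2 - sqrt(2), a' = 2 + sqrt(2). At the order-1 pole a set g(d) = (d - a)*f(d) = [(2*d**2/7 - 2*d/3 + 22/25)/(d + 1)**3] / (d - a').
Simple pole: residue = g(a) at a = 2 - sqrt(2), which is -3974/180075 - (1529/72030)*sqrt(2).

The residue is -3974/180075 - (1529/72030)*sqrt(2).
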